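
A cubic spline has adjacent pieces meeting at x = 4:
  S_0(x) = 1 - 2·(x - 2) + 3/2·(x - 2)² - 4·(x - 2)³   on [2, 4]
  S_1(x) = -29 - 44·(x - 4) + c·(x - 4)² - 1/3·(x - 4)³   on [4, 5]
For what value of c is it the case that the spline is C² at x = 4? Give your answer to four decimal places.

-22.5000

S_0''(x) = 3 - 24·(x - 2), so S_0''(4) = -45. On the right, S_1''(4) = 2c, so c = -45/2.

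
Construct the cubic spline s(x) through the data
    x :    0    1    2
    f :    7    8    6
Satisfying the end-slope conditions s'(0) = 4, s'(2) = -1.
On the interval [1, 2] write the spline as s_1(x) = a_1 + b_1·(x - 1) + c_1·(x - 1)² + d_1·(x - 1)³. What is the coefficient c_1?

-2

With M_i denoting the second derivative at x_i, h_i = 1, 1, and Δ_i = (y_(i+1) − y_i)/h_i = 1, -2:
  1·M_0 + 4·M_1 + 1·M_2 = 6(Δ_1 - Δ_0) = -18
Clamped end conditions give two more equations: 2h_0·M_0 + h_0·M_1 = 6(Δ_0 - s'(0)) = -18 and h_1·M_1 + 2h_1·M_2 = 6(s'(2) - Δ_1) = 6.
Solving the tridiagonal system: M_0 = -7, M_1 = -4, M_2 = 5.
On [1, 2], with s_1(x) = a_1 + b_1·(x - 1) + c_1·(x - 1)² + d_1·(x - 1)³: c_1 = M_1/2 = -2, d_1 = (M_2 - M_1)/(6h_1) = 3/2, b_1 = Δ_1 - h_1(2M_1 + M_2)/6 = -3/2.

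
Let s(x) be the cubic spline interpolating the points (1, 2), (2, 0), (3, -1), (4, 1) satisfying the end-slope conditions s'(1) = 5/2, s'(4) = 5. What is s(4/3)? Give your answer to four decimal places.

Put m_i = s'' at the i-th knot. Here h = (1, 1, 1) and Δ = (-2, -1, 2), so the interior equations h_(i-1)·m_(i-1) + 2(h_(i-1)+h_i)·m_i + h_i·m_(i+1) = 6(Δ_i − Δ_(i-1)) read
  1·m_0 + 4·m_1 + 1·m_2 = 6(Δ_1 - Δ_0) = 6
  1·m_1 + 4·m_2 + 1·m_3 = 6(Δ_2 - Δ_1) = 18
Clamped end conditions give two more equations: 2h_0·m_0 + h_0·m_1 = 6(Δ_0 - s'(1)) = -27 and h_2·m_2 + 2h_2·m_3 = 6(s'(4) - Δ_2) = 18.
Solving the tridiagonal system: m_0 = -242/15, m_1 = 79/15, m_2 = 16/15, m_3 = 127/15.
On [1, 2], s(x) = 2 + 5/2·(x - 1) - 121/15·(x - 1)² + 107/30·(x - 1)³.
With (x - 1) = 1/3: s(4/3) = 838/405.

2.0691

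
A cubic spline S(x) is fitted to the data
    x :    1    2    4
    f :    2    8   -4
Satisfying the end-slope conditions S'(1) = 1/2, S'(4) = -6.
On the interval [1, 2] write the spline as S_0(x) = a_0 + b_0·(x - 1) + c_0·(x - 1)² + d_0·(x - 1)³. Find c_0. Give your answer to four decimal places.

With M_i denoting the second derivative at x_i, h_i = 1, 2, and Δ_i = (y_(i+1) − y_i)/h_i = 6, -6:
  1·M_0 + 6·M_1 + 2·M_2 = 6(Δ_1 - Δ_0) = -72
Clamped end conditions give two more equations: 2h_0·M_0 + h_0·M_1 = 6(Δ_0 - S'(1)) = 33 and h_1·M_1 + 2h_1·M_2 = 6(S'(4) - Δ_1) = 0.
Solving the tridiagonal system: M_0 = 79/3, M_1 = -59/3, M_2 = 59/6.
On [1, 2], with S_0(x) = a_0 + b_0·(x - 1) + c_0·(x - 1)² + d_0·(x - 1)³: c_0 = M_0/2 = 79/6, d_0 = (M_1 - M_0)/(6h_0) = -23/3, b_0 = Δ_0 - h_0(2M_0 + M_1)/6 = 1/2.

13.1667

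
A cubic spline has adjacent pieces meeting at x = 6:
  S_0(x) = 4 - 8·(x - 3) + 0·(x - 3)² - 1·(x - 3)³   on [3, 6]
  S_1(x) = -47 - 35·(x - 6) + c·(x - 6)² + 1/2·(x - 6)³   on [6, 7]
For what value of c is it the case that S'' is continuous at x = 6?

-9

S_0''(x) = 0 - 6·(x - 3), so S_0''(6) = -18. On the right, S_1''(6) = 2c, so c = -9.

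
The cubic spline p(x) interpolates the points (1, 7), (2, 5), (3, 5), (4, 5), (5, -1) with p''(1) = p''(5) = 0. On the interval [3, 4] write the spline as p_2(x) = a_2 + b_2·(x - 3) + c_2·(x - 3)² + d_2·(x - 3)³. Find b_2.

Put σ_i = p'' at the i-th knot. Here h = (1, 1, 1, 1) and Δ = (-2, 0, 0, -6), so the interior equations h_(i-1)·σ_(i-1) + 2(h_(i-1)+h_i)·σ_i + h_i·σ_(i+1) = 6(Δ_i − Δ_(i-1)) read
  1·σ_0 + 4·σ_1 + 1·σ_2 = 6(Δ_1 - Δ_0) = 12
  1·σ_1 + 4·σ_2 + 1·σ_3 = 6(Δ_2 - Δ_1) = 0
  1·σ_2 + 4·σ_3 + 1·σ_4 = 6(Δ_3 - Δ_2) = -36
Natural end conditions: σ_0 = σ_4 = 0.
Solving the tridiagonal system: σ_0 = 0, σ_1 = 18/7, σ_2 = 12/7, σ_3 = -66/7, σ_4 = 0.
On [3, 4], with p_2(x) = a_2 + b_2·(x - 3) + c_2·(x - 3)² + d_2·(x - 3)³: c_2 = σ_2/2 = 6/7, d_2 = (σ_3 - σ_2)/(6h_2) = -13/7, b_2 = Δ_2 - h_2(2σ_2 + σ_3)/6 = 1.

1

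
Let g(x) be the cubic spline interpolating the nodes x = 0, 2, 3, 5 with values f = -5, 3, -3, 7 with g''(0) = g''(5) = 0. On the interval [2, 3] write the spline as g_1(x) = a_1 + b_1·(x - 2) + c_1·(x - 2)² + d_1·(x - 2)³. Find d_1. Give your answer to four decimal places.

Write m_i for g''(x_i). With h_i = 2, 1, 2 and divided differences Δ_i = 4, -6, 5, the continuity of g' gives the tridiagonal system
  2·m_0 + 6·m_1 + 1·m_2 = 6(Δ_1 - Δ_0) = -60
  1·m_1 + 6·m_2 + 2·m_3 = 6(Δ_2 - Δ_1) = 66
Natural end conditions: m_0 = m_3 = 0.
Solving: m_0 = 0, m_1 = -426/35, m_2 = 456/35, m_3 = 0.
On [2, 3], with g_1(x) = a_1 + b_1·(x - 2) + c_1·(x - 2)² + d_1·(x - 2)³: c_1 = m_1/2 = -213/35, d_1 = (m_2 - m_1)/(6h_1) = 21/5, b_1 = Δ_1 - h_1(2m_1 + m_2)/6 = -144/35.

4.2000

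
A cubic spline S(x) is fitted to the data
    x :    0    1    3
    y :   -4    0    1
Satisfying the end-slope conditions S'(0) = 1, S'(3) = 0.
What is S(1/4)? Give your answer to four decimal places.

With m_i denoting the second derivative at x_i, h_i = 1, 2, and Δ_i = (y_(i+1) − y_i)/h_i = 4, 1/2:
  1·m_0 + 6·m_1 + 2·m_2 = 6(Δ_1 - Δ_0) = -21
Clamped end conditions give two more equations: 2h_0·m_0 + h_0·m_1 = 6(Δ_0 - S'(0)) = 18 and h_1·m_1 + 2h_1·m_2 = 6(S'(3) - Δ_1) = -3.
Solving: m_0 = 73/6, m_1 = -19/3, m_2 = 29/12.
On [0, 1], S(x) = -4 + 1·x + 73/12·x² - 37/12·x³.
With x = 1/4: S(1/4) = -875/256.

-3.4180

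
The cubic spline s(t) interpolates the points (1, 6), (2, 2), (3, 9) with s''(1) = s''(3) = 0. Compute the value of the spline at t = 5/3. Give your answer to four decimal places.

2.3148

Put M_i = s'' at the i-th knot. Here h = (1, 1) and Δ = (-4, 7), so the interior equations h_(i-1)·M_(i-1) + 2(h_(i-1)+h_i)·M_i + h_i·M_(i+1) = 6(Δ_i − Δ_(i-1)) read
  1·M_0 + 4·M_1 + 1·M_2 = 6(Δ_1 - Δ_0) = 66
Natural end conditions: M_0 = M_2 = 0.
Solving the tridiagonal system: M_0 = 0, M_1 = 33/2, M_2 = 0.
On [1, 2], s(t) = 6 - 27/4·(t - 1) + 0·(t - 1)² + 11/4·(t - 1)³.
With (t - 1) = 2/3: s(5/3) = 125/54.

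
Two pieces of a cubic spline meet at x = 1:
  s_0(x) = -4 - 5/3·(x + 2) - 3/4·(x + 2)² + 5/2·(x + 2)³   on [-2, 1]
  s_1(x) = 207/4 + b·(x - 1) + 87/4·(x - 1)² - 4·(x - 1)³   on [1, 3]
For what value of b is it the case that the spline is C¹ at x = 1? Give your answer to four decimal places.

s_0'(x) = -5/3 - 3/2·(x + 2) + 15/2·(x + 2)², so s_0'(1) = 184/3. On the right, s_1'(1) = b, so b = 184/3.

61.3333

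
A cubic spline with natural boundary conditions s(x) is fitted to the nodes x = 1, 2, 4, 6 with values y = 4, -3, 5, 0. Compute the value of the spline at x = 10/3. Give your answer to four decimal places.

Let σ_i = s''(x_i). Step sizes h_i = 1, 2, 2; slopes of the chords Δ_i = (y_(i+1) - y_i)/h_i = -7, 4, -5/2.
  1·σ_0 + 6·σ_1 + 2·σ_2 = 6(Δ_1 - Δ_0) = 66
  2·σ_1 + 8·σ_2 + 2·σ_3 = 6(Δ_2 - Δ_1) = -39
Natural end conditions: σ_0 = σ_3 = 0.
Solving the tridiagonal system: σ_0 = 0, σ_1 = 303/22, σ_2 = -183/22, σ_3 = 0.
On [2, 4], s(x) = -3 - 53/22·(x - 2) + 303/44·(x - 2)² - 81/44·(x - 2)³.
With (x - 2) = 4/3: s(10/3) = 5/3.

1.6667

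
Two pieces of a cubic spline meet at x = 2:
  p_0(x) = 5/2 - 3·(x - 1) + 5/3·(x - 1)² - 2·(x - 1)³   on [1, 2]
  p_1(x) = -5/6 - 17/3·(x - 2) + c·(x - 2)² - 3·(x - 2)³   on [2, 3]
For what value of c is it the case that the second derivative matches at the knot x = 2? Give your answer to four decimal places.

-4.3333

p_0''(x) = 10/3 - 12·(x - 1), so p_0''(2) = -26/3. On the right, p_1''(2) = 2c, so c = -13/3.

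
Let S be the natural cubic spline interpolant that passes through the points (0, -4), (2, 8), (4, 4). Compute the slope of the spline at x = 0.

Let σ_i = S''(x_i). Step sizes h_i = 2, 2; slopes of the chords Δ_i = (y_(i+1) - y_i)/h_i = 6, -2.
  2·σ_0 + 8·σ_1 + 2·σ_2 = 6(Δ_1 - Δ_0) = -48
Natural end conditions: σ_0 = σ_2 = 0.
Solving the tridiagonal system: σ_0 = 0, σ_1 = -6, σ_2 = 0.
On [0, 2], S'(x) = b_0 + 2c_0·x + 3d_0·x² with b_0 = Δ_0 - h_0(2σ_0 + σ_1)/6 = 8, c_0 = σ_0/2 = 0, d_0 = (σ_1 - σ_0)/(6h_0) = -1/2. So S'(0) = 8.

8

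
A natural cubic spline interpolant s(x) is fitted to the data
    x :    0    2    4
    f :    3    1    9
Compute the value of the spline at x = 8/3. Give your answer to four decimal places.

Let σ_i = s''(x_i). Step sizes h_i = 2, 2; slopes of the chords Δ_i = (y_(i+1) - y_i)/h_i = -1, 4.
  2·σ_0 + 8·σ_1 + 2·σ_2 = 6(Δ_1 - Δ_0) = 30
Natural end conditions: σ_0 = σ_2 = 0.
Forward elimination and back-substitution give σ_0 = 0, σ_1 = 15/4, σ_2 = 0.
On [2, 4], s(x) = 1 + 3/2·(x - 2) + 15/8·(x - 2)² - 5/16·(x - 2)³.
With (x - 2) = 2/3: s(8/3) = 74/27.

2.7407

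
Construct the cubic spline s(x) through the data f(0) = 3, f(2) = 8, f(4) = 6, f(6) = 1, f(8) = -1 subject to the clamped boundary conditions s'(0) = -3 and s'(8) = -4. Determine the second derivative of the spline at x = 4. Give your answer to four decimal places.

Let M_i = s''(x_i). Step sizes h_i = 2, 2, 2, 2; slopes of the chords Δ_i = (y_(i+1) - y_i)/h_i = 5/2, -1, -5/2, -1.
  2·M_0 + 8·M_1 + 2·M_2 = 6(Δ_1 - Δ_0) = -21
  2·M_1 + 8·M_2 + 2·M_3 = 6(Δ_2 - Δ_1) = -9
  2·M_2 + 8·M_3 + 2·M_4 = 6(Δ_3 - Δ_2) = 9
Clamped end conditions give two more equations: 2h_0·M_0 + h_0·M_1 = 6(Δ_0 - s'(0)) = 33 and h_3·M_3 + 2h_3·M_4 = 6(s'(8) - Δ_3) = -18.
Solving the tridiagonal system: M_0 = 76/7, M_1 = -73/14, M_2 = -1/2, M_3 = 19/7, M_4 = -41/7.

-0.5000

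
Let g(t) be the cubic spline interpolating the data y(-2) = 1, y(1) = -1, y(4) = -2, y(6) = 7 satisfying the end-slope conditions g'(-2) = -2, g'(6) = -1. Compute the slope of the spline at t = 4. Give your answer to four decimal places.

Put M_i = g'' at the i-th knot. Here h = (3, 3, 2) and Δ = (-2/3, -1/3, 9/2), so the interior equations h_(i-1)·M_(i-1) + 2(h_(i-1)+h_i)·M_i + h_i·M_(i+1) = 6(Δ_i − Δ_(i-1)) read
  3·M_0 + 12·M_1 + 3·M_2 = 6(Δ_1 - Δ_0) = 2
  3·M_1 + 10·M_2 + 2·M_3 = 6(Δ_2 - Δ_1) = 29
Clamped end conditions give two more equations: 2h_0·M_0 + h_0·M_1 = 6(Δ_0 - g'(-2)) = 8 and h_2·M_2 + 2h_2·M_3 = 6(g'(6) - Δ_2) = -33.
Solving the tridiagonal system: M_0 = 85/38, M_1 = -103/57, M_2 = 215/38, M_3 = -421/38.
On [4, 6], g'(t) = b_2 + 2c_2·(t - 4) + 3d_2·(t - 4)² with b_2 = Δ_2 - h_2(2M_2 + M_3)/6 = 84/19, c_2 = M_2/2 = 215/76, d_2 = (M_3 - M_2)/(6h_2) = -53/38. So g'(4) = 84/19.

4.4211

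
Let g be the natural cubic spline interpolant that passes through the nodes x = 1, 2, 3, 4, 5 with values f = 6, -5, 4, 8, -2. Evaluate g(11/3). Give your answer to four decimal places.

Write σ_i for g''(x_i). With h_i = 1, 1, 1, 1 and divided differences Δ_i = -11, 9, 4, -10, the continuity of g' gives the tridiagonal system
  1·σ_0 + 4·σ_1 + 1·σ_2 = 6(Δ_1 - Δ_0) = 120
  1·σ_1 + 4·σ_2 + 1·σ_3 = 6(Δ_2 - Δ_1) = -30
  1·σ_2 + 4·σ_3 + 1·σ_4 = 6(Δ_3 - Δ_2) = -84
Natural end conditions: σ_0 = σ_4 = 0.
Hence σ_0 = 0, σ_1 = 459/14, σ_2 = -78/7, σ_3 = -255/14, σ_4 = 0.
On [3, 4], g(x) = 4 + 43/4·(x - 3) - 39/7·(x - 3)² - 33/28·(x - 3)³.
With (x - 3) = 2/3: g(11/3) = 1051/126.

8.3413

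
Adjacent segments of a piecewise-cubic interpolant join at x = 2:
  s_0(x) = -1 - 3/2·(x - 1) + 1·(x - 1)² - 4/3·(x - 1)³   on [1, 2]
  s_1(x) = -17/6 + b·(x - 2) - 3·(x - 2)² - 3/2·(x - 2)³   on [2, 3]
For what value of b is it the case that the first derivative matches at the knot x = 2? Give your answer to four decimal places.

s_0'(x) = -3/2 + 2·(x - 1) - 4·(x - 1)², so s_0'(2) = -7/2. On the right, s_1'(2) = b, so b = -7/2.

-3.5000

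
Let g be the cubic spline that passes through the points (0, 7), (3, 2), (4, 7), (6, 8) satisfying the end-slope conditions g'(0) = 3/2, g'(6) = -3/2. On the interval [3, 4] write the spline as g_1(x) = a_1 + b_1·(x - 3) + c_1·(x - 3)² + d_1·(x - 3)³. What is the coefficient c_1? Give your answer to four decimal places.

4.2619

Put M_i = g'' at the i-th knot. Here h = (3, 1, 2) and Δ = (-5/3, 5, 1/2), so the interior equations h_(i-1)·M_(i-1) + 2(h_(i-1)+h_i)·M_i + h_i·M_(i+1) = 6(Δ_i − Δ_(i-1)) read
  3·M_0 + 8·M_1 + 1·M_2 = 6(Δ_1 - Δ_0) = 40
  1·M_1 + 6·M_2 + 2·M_3 = 6(Δ_2 - Δ_1) = -27
Clamped end conditions give two more equations: 2h_0·M_0 + h_0·M_1 = 6(Δ_0 - g'(0)) = -19 and h_2·M_2 + 2h_2·M_3 = 6(g'(6) - Δ_2) = -12.
Solving: M_0 = -52/7, M_1 = 179/21, M_2 = -124/21, M_3 = -1/21.
On [3, 4], with g_1(x) = a_1 + b_1·(x - 3) + c_1·(x - 3)² + d_1·(x - 3)³: c_1 = M_1/2 = 179/42, d_1 = (M_2 - M_1)/(6h_1) = -101/42, b_1 = Δ_1 - h_1(2M_1 + M_2)/6 = 22/7.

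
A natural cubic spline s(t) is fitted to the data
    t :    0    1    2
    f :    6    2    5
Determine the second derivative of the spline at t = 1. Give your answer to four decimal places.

10.5000

Let M_i = s''(x_i). Step sizes h_i = 1, 1; slopes of the chords Δ_i = (y_(i+1) - y_i)/h_i = -4, 3.
  1·M_0 + 4·M_1 + 1·M_2 = 6(Δ_1 - Δ_0) = 42
Natural end conditions: M_0 = M_2 = 0.
Hence M_0 = 0, M_1 = 21/2, M_2 = 0.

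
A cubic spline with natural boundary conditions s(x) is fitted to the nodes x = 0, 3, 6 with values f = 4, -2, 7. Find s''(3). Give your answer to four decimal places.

Write M_i for s''(x_i). With h_i = 3, 3 and divided differences Δ_i = -2, 3, the continuity of s' gives the tridiagonal system
  3·M_0 + 12·M_1 + 3·M_2 = 6(Δ_1 - Δ_0) = 30
Natural end conditions: M_0 = M_2 = 0.
Solving: M_0 = 0, M_1 = 5/2, M_2 = 0.

2.5000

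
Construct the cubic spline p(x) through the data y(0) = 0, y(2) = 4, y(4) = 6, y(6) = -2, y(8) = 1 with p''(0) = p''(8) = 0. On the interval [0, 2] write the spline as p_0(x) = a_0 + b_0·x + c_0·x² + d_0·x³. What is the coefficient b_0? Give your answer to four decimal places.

Let M_i = p''(x_i). Step sizes h_i = 2, 2, 2, 2; slopes of the chords Δ_i = (y_(i+1) - y_i)/h_i = 2, 1, -4, 3/2.
  2·M_0 + 8·M_1 + 2·M_2 = 6(Δ_1 - Δ_0) = -6
  2·M_1 + 8·M_2 + 2·M_3 = 6(Δ_2 - Δ_1) = -30
  2·M_2 + 8·M_3 + 2·M_4 = 6(Δ_3 - Δ_2) = 33
Natural end conditions: M_0 = M_4 = 0.
Solving the tridiagonal system: M_0 = 0, M_1 = 9/16, M_2 = -21/4, M_3 = 87/16, M_4 = 0.
On [0, 2], with p_0(x) = a_0 + b_0·x + c_0·x² + d_0·x³: c_0 = M_0/2 = 0, d_0 = (M_1 - M_0)/(6h_0) = 3/64, b_0 = Δ_0 - h_0(2M_0 + M_1)/6 = 29/16.

1.8125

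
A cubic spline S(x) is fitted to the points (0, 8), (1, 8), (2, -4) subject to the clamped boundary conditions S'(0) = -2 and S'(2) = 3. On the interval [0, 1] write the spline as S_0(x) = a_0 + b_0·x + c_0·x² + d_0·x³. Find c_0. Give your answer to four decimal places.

13.2500

Let m_i = S''(x_i). Step sizes h_i = 1, 1; slopes of the chords Δ_i = (y_(i+1) - y_i)/h_i = 0, -12.
  1·m_0 + 4·m_1 + 1·m_2 = 6(Δ_1 - Δ_0) = -72
Clamped end conditions give two more equations: 2h_0·m_0 + h_0·m_1 = 6(Δ_0 - S'(0)) = 12 and h_1·m_1 + 2h_1·m_2 = 6(S'(2) - Δ_1) = 90.
Solving: m_0 = 53/2, m_1 = -41, m_2 = 131/2.
On [0, 1], with S_0(x) = a_0 + b_0·x + c_0·x² + d_0·x³: c_0 = m_0/2 = 53/4, d_0 = (m_1 - m_0)/(6h_0) = -45/4, b_0 = Δ_0 - h_0(2m_0 + m_1)/6 = -2.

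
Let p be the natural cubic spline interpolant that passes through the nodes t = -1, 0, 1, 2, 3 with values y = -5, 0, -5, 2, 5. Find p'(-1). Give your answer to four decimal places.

8.6071

Put σ_i = p'' at the i-th knot. Here h = (1, 1, 1, 1) and Δ = (5, -5, 7, 3), so the interior equations h_(i-1)·σ_(i-1) + 2(h_(i-1)+h_i)·σ_i + h_i·σ_(i+1) = 6(Δ_i − Δ_(i-1)) read
  1·σ_0 + 4·σ_1 + 1·σ_2 = 6(Δ_1 - Δ_0) = -60
  1·σ_1 + 4·σ_2 + 1·σ_3 = 6(Δ_2 - Δ_1) = 72
  1·σ_2 + 4·σ_3 + 1·σ_4 = 6(Δ_3 - Δ_2) = -24
Natural end conditions: σ_0 = σ_4 = 0.
Hence σ_0 = 0, σ_1 = -303/14, σ_2 = 186/7, σ_3 = -177/14, σ_4 = 0.
On [-1, 0], p'(t) = b_0 + 2c_0·(t + 1) + 3d_0·(t + 1)² with b_0 = Δ_0 - h_0(2σ_0 + σ_1)/6 = 241/28, c_0 = σ_0/2 = 0, d_0 = (σ_1 - σ_0)/(6h_0) = -101/28. So p'(-1) = 241/28.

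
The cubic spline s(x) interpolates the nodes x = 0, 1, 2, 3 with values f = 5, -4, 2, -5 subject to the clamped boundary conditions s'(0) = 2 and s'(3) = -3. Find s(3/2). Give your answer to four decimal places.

-1.4583

Put σ_i = s'' at the i-th knot. Here h = (1, 1, 1) and Δ = (-9, 6, -7), so the interior equations h_(i-1)·σ_(i-1) + 2(h_(i-1)+h_i)·σ_i + h_i·σ_(i+1) = 6(Δ_i − Δ_(i-1)) read
  1·σ_0 + 4·σ_1 + 1·σ_2 = 6(Δ_1 - Δ_0) = 90
  1·σ_1 + 4·σ_2 + 1·σ_3 = 6(Δ_2 - Δ_1) = -78
Clamped end conditions give two more equations: 2h_0·σ_0 + h_0·σ_1 = 6(Δ_0 - s'(0)) = -66 and h_2·σ_2 + 2h_2·σ_3 = 6(s'(3) - Δ_2) = 24.
Solving: σ_0 = -842/15, σ_1 = 694/15, σ_2 = -584/15, σ_3 = 472/15.
On [1, 2], s(x) = -4 - 44/15·(x - 1) + 347/15·(x - 1)² - 71/5·(x - 1)³.
With (x - 1) = 1/2: s(3/2) = -35/24.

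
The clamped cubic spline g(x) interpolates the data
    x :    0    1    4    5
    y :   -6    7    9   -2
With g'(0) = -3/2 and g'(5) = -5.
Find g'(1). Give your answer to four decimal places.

16.9841

Let σ_i = g''(x_i). Step sizes h_i = 1, 3, 1; slopes of the chords Δ_i = (y_(i+1) - y_i)/h_i = 13, 2/3, -11.
  1·σ_0 + 8·σ_1 + 3·σ_2 = 6(Δ_1 - Δ_0) = -74
  3·σ_1 + 8·σ_2 + 1·σ_3 = 6(Δ_2 - Δ_1) = -70
Clamped end conditions give two more equations: 2h_0·σ_0 + h_0·σ_1 = 6(Δ_0 - g'(0)) = 87 and h_2·σ_2 + 2h_2·σ_3 = 6(g'(5) - Δ_2) = 36.
Hence σ_0 = 3152/63, σ_1 = -823/63, σ_2 = -410/63, σ_3 = 1339/63.
On [1, 4], g'(x) = b_1 + 2c_1·(x - 1) + 3d_1·(x - 1)² with b_1 = Δ_1 - h_1(2σ_1 + σ_2)/6 = 1070/63, c_1 = σ_1/2 = -823/126, d_1 = (σ_2 - σ_1)/(6h_1) = 59/162. So g'(1) = 1070/63.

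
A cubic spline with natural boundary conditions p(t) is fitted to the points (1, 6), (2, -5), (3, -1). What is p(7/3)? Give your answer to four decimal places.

Put M_i = p'' at the i-th knot. Here h = (1, 1) and Δ = (-11, 4), so the interior equations h_(i-1)·M_(i-1) + 2(h_(i-1)+h_i)·M_i + h_i·M_(i+1) = 6(Δ_i − Δ_(i-1)) read
  1·M_0 + 4·M_1 + 1·M_2 = 6(Δ_1 - Δ_0) = 90
Natural end conditions: M_0 = M_2 = 0.
Solving the tridiagonal system: M_0 = 0, M_1 = 45/2, M_2 = 0.
On [2, 3], p(t) = -5 - 7/2·(t - 2) + 45/4·(t - 2)² - 15/4·(t - 2)³.
With (t - 2) = 1/3: p(7/3) = -91/18.

-5.0556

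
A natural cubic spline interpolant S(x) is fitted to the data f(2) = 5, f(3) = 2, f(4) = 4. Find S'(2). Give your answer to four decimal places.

-4.2500

Put m_i = S'' at the i-th knot. Here h = (1, 1) and Δ = (-3, 2), so the interior equations h_(i-1)·m_(i-1) + 2(h_(i-1)+h_i)·m_i + h_i·m_(i+1) = 6(Δ_i − Δ_(i-1)) read
  1·m_0 + 4·m_1 + 1·m_2 = 6(Δ_1 - Δ_0) = 30
Natural end conditions: m_0 = m_2 = 0.
Hence m_0 = 0, m_1 = 15/2, m_2 = 0.
On [2, 3], S'(x) = b_0 + 2c_0·(x - 2) + 3d_0·(x - 2)² with b_0 = Δ_0 - h_0(2m_0 + m_1)/6 = -17/4, c_0 = m_0/2 = 0, d_0 = (m_1 - m_0)/(6h_0) = 5/4. So S'(2) = -17/4.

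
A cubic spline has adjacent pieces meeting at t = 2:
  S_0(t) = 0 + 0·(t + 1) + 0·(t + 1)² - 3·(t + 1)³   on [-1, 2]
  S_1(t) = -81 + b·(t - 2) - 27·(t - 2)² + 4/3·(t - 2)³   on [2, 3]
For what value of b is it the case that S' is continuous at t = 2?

-81

S_0'(t) = 0 + 0·(t + 1) - 9·(t + 1)², so S_0'(2) = -81. On the right, S_1'(2) = b, so b = -81.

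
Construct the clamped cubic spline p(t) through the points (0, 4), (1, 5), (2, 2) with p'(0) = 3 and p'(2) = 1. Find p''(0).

-1

With M_i denoting the second derivative at x_i, h_i = 1, 1, and Δ_i = (y_(i+1) − y_i)/h_i = 1, -3:
  1·M_0 + 4·M_1 + 1·M_2 = 6(Δ_1 - Δ_0) = -24
Clamped end conditions give two more equations: 2h_0·M_0 + h_0·M_1 = 6(Δ_0 - p'(0)) = -12 and h_1·M_1 + 2h_1·M_2 = 6(p'(2) - Δ_1) = 24.
Solving: M_0 = -1, M_1 = -10, M_2 = 17.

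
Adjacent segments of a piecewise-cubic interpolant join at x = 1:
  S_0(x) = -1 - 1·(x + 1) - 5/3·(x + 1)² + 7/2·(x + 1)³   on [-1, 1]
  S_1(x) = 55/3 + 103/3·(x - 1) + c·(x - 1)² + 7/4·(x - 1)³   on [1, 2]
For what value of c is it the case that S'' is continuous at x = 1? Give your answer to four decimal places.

S_0''(x) = -10/3 + 21·(x + 1), so S_0''(1) = 116/3. On the right, S_1''(1) = 2c, so c = 58/3.

19.3333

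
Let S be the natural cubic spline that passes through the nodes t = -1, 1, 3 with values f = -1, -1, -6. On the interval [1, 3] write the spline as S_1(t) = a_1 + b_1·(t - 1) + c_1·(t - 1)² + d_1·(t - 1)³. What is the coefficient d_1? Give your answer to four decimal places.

With m_i denoting the second derivative at x_i, h_i = 2, 2, and Δ_i = (y_(i+1) − y_i)/h_i = 0, -5/2:
  2·m_0 + 8·m_1 + 2·m_2 = 6(Δ_1 - Δ_0) = -15
Natural end conditions: m_0 = m_2 = 0.
Forward elimination and back-substitution give m_0 = 0, m_1 = -15/8, m_2 = 0.
On [1, 3], with S_1(t) = a_1 + b_1·(t - 1) + c_1·(t - 1)² + d_1·(t - 1)³: c_1 = m_1/2 = -15/16, d_1 = (m_2 - m_1)/(6h_1) = 5/32, b_1 = Δ_1 - h_1(2m_1 + m_2)/6 = -5/4.

0.1563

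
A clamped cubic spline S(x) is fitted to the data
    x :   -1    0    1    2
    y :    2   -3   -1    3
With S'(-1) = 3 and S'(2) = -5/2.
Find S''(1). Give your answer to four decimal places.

3.9333

Put M_i = S'' at the i-th knot. Here h = (1, 1, 1) and Δ = (-5, 2, 4), so the interior equations h_(i-1)·M_(i-1) + 2(h_(i-1)+h_i)·M_i + h_i·M_(i+1) = 6(Δ_i − Δ_(i-1)) read
  1·M_0 + 4·M_1 + 1·M_2 = 6(Δ_1 - Δ_0) = 42
  1·M_1 + 4·M_2 + 1·M_3 = 6(Δ_2 - Δ_1) = 12
Clamped end conditions give two more equations: 2h_0·M_0 + h_0·M_1 = 6(Δ_0 - S'(-1)) = -48 and h_2·M_2 + 2h_2·M_3 = 6(S'(2) - Δ_2) = -39.
Solving: M_0 = -493/15, M_1 = 266/15, M_2 = 59/15, M_3 = -322/15.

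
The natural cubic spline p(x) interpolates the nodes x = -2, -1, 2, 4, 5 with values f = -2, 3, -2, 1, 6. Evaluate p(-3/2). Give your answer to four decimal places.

0.8896

Let M_i = p''(x_i). Step sizes h_i = 1, 3, 2, 1; slopes of the chords Δ_i = (y_(i+1) - y_i)/h_i = 5, -5/3, 3/2, 5.
  1·M_0 + 8·M_1 + 3·M_2 = 6(Δ_1 - Δ_0) = -40
  3·M_1 + 10·M_2 + 2·M_3 = 6(Δ_2 - Δ_1) = 19
  2·M_2 + 6·M_3 + 1·M_4 = 6(Δ_3 - Δ_2) = 21
Natural end conditions: M_0 = M_4 = 0.
Solving the tridiagonal system: M_0 = 0, M_1 = -1228/197, M_2 = 648/197, M_3 = 947/394, M_4 = 0.
On [-2, -1], p(x) = -2 + 3569/591·(x + 2) + 0·(x + 2)² - 614/591·(x + 2)³.
With (x + 2) = 1/2: p(-3/2) = 701/788.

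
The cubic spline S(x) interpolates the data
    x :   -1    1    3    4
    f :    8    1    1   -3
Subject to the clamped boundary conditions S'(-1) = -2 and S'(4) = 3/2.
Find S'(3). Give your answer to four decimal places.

With M_i denoting the second derivative at x_i, h_i = 2, 2, 1, and Δ_i = (y_(i+1) − y_i)/h_i = -7/2, 0, -4:
  2·M_0 + 8·M_1 + 2·M_2 = 6(Δ_1 - Δ_0) = 21
  2·M_1 + 6·M_2 + 1·M_3 = 6(Δ_2 - Δ_1) = -24
Clamped end conditions give two more equations: 2h_0·M_0 + h_0·M_1 = 6(Δ_0 - S'(-1)) = -9 and h_2·M_2 + 2h_2·M_3 = 6(S'(4) - Δ_2) = 33.
Solving: M_0 = -251/46, M_1 = 295/46, M_2 = -223/23, M_3 = 491/23.
On [3, 4], S'(x) = b_2 + 2c_2·(x - 3) + 3d_2·(x - 3)² with b_2 = Δ_2 - h_2(2M_2 + M_3)/6 = -199/46, c_2 = M_2/2 = -223/46, d_2 = (M_3 - M_2)/(6h_2) = 119/23. So S'(3) = -199/46.

-4.3261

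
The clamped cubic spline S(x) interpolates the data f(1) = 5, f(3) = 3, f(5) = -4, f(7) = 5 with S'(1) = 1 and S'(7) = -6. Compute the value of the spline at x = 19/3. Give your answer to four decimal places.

Put σ_i = S'' at the i-th knot. Here h = (2, 2, 2) and Δ = (-1, -7/2, 9/2), so the interior equations h_(i-1)·σ_(i-1) + 2(h_(i-1)+h_i)·σ_i + h_i·σ_(i+1) = 6(Δ_i − Δ_(i-1)) read
  2·σ_0 + 8·σ_1 + 2·σ_2 = 6(Δ_1 - Δ_0) = -15
  2·σ_1 + 8·σ_2 + 2·σ_3 = 6(Δ_2 - Δ_1) = 48
Clamped end conditions give two more equations: 2h_0·σ_0 + h_0·σ_1 = 6(Δ_0 - S'(1)) = -12 and h_2·σ_2 + 2h_2·σ_3 = 6(S'(7) - Δ_2) = -63.
Solving the tridiagonal system: σ_0 = -8/15, σ_1 = -74/15, σ_2 = 383/30, σ_3 = -332/15.
On [5, 7], S(x) = -4 + 101/30·(x - 5) + 383/60·(x - 5)² - 349/120·(x - 5)³.
With (x - 5) = 4/3: S(19/3) = 2002/405.

4.9432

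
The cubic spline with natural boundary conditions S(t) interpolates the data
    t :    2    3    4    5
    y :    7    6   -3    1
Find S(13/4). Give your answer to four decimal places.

3.7969

With M_i denoting the second derivative at x_i, h_i = 1, 1, 1, and Δ_i = (y_(i+1) − y_i)/h_i = -1, -9, 4:
  1·M_0 + 4·M_1 + 1·M_2 = 6(Δ_1 - Δ_0) = -48
  1·M_1 + 4·M_2 + 1·M_3 = 6(Δ_2 - Δ_1) = 78
Natural end conditions: M_0 = M_3 = 0.
Solving: M_0 = 0, M_1 = -18, M_2 = 24, M_3 = 0.
On [3, 4], S(t) = 6 - 7·(t - 3) - 9·(t - 3)² + 7·(t - 3)³.
With (t - 3) = 1/4: S(13/4) = 243/64.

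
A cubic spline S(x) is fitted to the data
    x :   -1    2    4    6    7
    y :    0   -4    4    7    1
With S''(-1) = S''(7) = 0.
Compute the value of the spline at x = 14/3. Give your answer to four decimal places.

6.6486

Put M_i = S'' at the i-th knot. Here h = (3, 2, 2, 1) and Δ = (-4/3, 4, 3/2, -6), so the interior equations h_(i-1)·M_(i-1) + 2(h_(i-1)+h_i)·M_i + h_i·M_(i+1) = 6(Δ_i − Δ_(i-1)) read
  3·M_0 + 10·M_1 + 2·M_2 = 6(Δ_1 - Δ_0) = 32
  2·M_1 + 8·M_2 + 2·M_3 = 6(Δ_2 - Δ_1) = -15
  2·M_2 + 6·M_3 + 1·M_4 = 6(Δ_3 - Δ_2) = -45
Natural end conditions: M_0 = M_4 = 0.
Solving the tridiagonal system: M_0 = 0, M_1 = 44/13, M_2 = -12/13, M_3 = -187/26, M_4 = 0.
On [4, 6], S(x) = 4 + 176/39·(x - 4) - 6/13·(x - 4)² - 163/312·(x - 4)³.
With (x - 4) = 2/3: S(14/3) = 7001/1053.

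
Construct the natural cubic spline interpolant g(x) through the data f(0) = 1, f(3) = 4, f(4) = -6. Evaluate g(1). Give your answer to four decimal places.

5.6667

Put σ_i = g'' at the i-th knot. Here h = (3, 1) and Δ = (1, -10), so the interior equations h_(i-1)·σ_(i-1) + 2(h_(i-1)+h_i)·σ_i + h_i·σ_(i+1) = 6(Δ_i − Δ_(i-1)) read
  3·σ_0 + 8·σ_1 + 1·σ_2 = 6(Δ_1 - Δ_0) = -66
Natural end conditions: σ_0 = σ_2 = 0.
Solving: σ_0 = 0, σ_1 = -33/4, σ_2 = 0.
On [0, 3], g(x) = 1 + 41/8·x + 0·x² - 11/24·x³.
With x = 1: g(1) = 17/3.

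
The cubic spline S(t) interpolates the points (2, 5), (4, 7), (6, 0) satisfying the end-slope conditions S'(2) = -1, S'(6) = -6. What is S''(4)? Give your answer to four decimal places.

-4.2500

Let σ_i = S''(x_i). Step sizes h_i = 2, 2; slopes of the chords Δ_i = (y_(i+1) - y_i)/h_i = 1, -7/2.
  2·σ_0 + 8·σ_1 + 2·σ_2 = 6(Δ_1 - Δ_0) = -27
Clamped end conditions give two more equations: 2h_0·σ_0 + h_0·σ_1 = 6(Δ_0 - S'(2)) = 12 and h_1·σ_1 + 2h_1·σ_2 = 6(S'(6) - Δ_1) = -15.
Solving: σ_0 = 41/8, σ_1 = -17/4, σ_2 = -13/8.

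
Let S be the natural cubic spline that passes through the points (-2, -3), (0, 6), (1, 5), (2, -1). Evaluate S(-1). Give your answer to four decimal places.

2.6087

With M_i denoting the second derivative at x_i, h_i = 2, 1, 1, and Δ_i = (y_(i+1) − y_i)/h_i = 9/2, -1, -6:
  2·M_0 + 6·M_1 + 1·M_2 = 6(Δ_1 - Δ_0) = -33
  1·M_1 + 4·M_2 + 1·M_3 = 6(Δ_2 - Δ_1) = -30
Natural end conditions: M_0 = M_3 = 0.
Solving: M_0 = 0, M_1 = -102/23, M_2 = -147/23, M_3 = 0.
On [-2, 0], S(x) = -3 + 275/46·(x + 2) + 0·(x + 2)² - 17/46·(x + 2)³.
With (x + 2) = 1: S(-1) = 60/23.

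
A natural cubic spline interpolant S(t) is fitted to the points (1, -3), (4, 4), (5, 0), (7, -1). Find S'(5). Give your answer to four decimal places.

-3.4220

Write σ_i for S''(x_i). With h_i = 3, 1, 2 and divided differences Δ_i = 7/3, -4, -1/2, the continuity of S' gives the tridiagonal system
  3·σ_0 + 8·σ_1 + 1·σ_2 = 6(Δ_1 - Δ_0) = -38
  1·σ_1 + 6·σ_2 + 2·σ_3 = 6(Δ_2 - Δ_1) = 21
Natural end conditions: σ_0 = σ_3 = 0.
Forward elimination and back-substitution give σ_0 = 0, σ_1 = -249/47, σ_2 = 206/47, σ_3 = 0.
On [5, 7], S'(t) = b_2 + 2c_2·(t - 5) + 3d_2·(t - 5)² with b_2 = Δ_2 - h_2(2σ_2 + σ_3)/6 = -965/282, c_2 = σ_2/2 = 103/47, d_2 = (σ_3 - σ_2)/(6h_2) = -103/282. So S'(5) = -965/282.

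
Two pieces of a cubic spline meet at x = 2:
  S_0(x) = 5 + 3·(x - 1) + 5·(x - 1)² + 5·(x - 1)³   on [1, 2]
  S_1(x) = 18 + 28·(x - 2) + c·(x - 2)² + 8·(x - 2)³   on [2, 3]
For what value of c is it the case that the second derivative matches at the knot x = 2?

20

S_0''(x) = 10 + 30·(x - 1), so S_0''(2) = 40. On the right, S_1''(2) = 2c, so c = 20.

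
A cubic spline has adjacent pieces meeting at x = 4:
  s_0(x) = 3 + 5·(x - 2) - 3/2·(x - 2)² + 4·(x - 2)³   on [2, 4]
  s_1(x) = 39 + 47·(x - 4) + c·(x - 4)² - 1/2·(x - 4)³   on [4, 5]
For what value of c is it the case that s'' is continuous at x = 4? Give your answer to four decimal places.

s_0''(x) = -3 + 24·(x - 2), so s_0''(4) = 45. On the right, s_1''(4) = 2c, so c = 45/2.

22.5000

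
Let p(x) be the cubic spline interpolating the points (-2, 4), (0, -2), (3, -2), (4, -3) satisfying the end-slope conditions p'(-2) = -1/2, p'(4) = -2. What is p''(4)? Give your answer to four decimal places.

Put m_i = p'' at the i-th knot. Here h = (2, 3, 1) and Δ = (-3, 0, -1), so the interior equations h_(i-1)·m_(i-1) + 2(h_(i-1)+h_i)·m_i + h_i·m_(i+1) = 6(Δ_i − Δ_(i-1)) read
  2·m_0 + 10·m_1 + 3·m_2 = 6(Δ_1 - Δ_0) = 18
  3·m_1 + 8·m_2 + 1·m_3 = 6(Δ_2 - Δ_1) = -6
Clamped end conditions give two more equations: 2h_0·m_0 + h_0·m_1 = 6(Δ_0 - p'(-2)) = -15 and h_2·m_2 + 2h_2·m_3 = 6(p'(4) - Δ_2) = -6.
Solving: m_0 = -71/13, m_1 = 89/26, m_2 = -23/13, m_3 = -55/26.

-2.1154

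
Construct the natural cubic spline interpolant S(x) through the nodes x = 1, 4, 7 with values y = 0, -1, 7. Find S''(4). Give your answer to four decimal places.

Put m_i = S'' at the i-th knot. Here h = (3, 3) and Δ = (-1/3, 8/3), so the interior equations h_(i-1)·m_(i-1) + 2(h_(i-1)+h_i)·m_i + h_i·m_(i+1) = 6(Δ_i − Δ_(i-1)) read
  3·m_0 + 12·m_1 + 3·m_2 = 6(Δ_1 - Δ_0) = 18
Natural end conditions: m_0 = m_2 = 0.
Forward elimination and back-substitution give m_0 = 0, m_1 = 3/2, m_2 = 0.

1.5000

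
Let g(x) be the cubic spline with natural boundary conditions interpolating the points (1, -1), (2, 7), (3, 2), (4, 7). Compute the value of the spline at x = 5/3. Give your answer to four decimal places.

5.8642

Put m_i = g'' at the i-th knot. Here h = (1, 1, 1) and Δ = (8, -5, 5), so the interior equations h_(i-1)·m_(i-1) + 2(h_(i-1)+h_i)·m_i + h_i·m_(i+1) = 6(Δ_i − Δ_(i-1)) read
  1·m_0 + 4·m_1 + 1·m_2 = 6(Δ_1 - Δ_0) = -78
  1·m_1 + 4·m_2 + 1·m_3 = 6(Δ_2 - Δ_1) = 60
Natural end conditions: m_0 = m_3 = 0.
Hence m_0 = 0, m_1 = -124/5, m_2 = 106/5, m_3 = 0.
On [1, 2], g(x) = -1 + 182/15·(x - 1) + 0·(x - 1)² - 62/15·(x - 1)³.
With (x - 1) = 2/3: g(5/3) = 475/81.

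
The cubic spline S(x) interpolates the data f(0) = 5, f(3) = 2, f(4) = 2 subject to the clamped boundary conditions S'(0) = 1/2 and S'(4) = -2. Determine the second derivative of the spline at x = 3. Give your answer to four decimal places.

2.7500

Let M_i = S''(x_i). Step sizes h_i = 3, 1; slopes of the chords Δ_i = (y_(i+1) - y_i)/h_i = -1, 0.
  3·M_0 + 8·M_1 + 1·M_2 = 6(Δ_1 - Δ_0) = 6
Clamped end conditions give two more equations: 2h_0·M_0 + h_0·M_1 = 6(Δ_0 - S'(0)) = -9 and h_1·M_1 + 2h_1·M_2 = 6(S'(4) - Δ_1) = -12.
Solving the tridiagonal system: M_0 = -23/8, M_1 = 11/4, M_2 = -59/8.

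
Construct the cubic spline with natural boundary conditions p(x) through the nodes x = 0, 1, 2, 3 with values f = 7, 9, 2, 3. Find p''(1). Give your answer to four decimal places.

-17.6000

With M_i denoting the second derivative at x_i, h_i = 1, 1, 1, and Δ_i = (y_(i+1) − y_i)/h_i = 2, -7, 1:
  1·M_0 + 4·M_1 + 1·M_2 = 6(Δ_1 - Δ_0) = -54
  1·M_1 + 4·M_2 + 1·M_3 = 6(Δ_2 - Δ_1) = 48
Natural end conditions: M_0 = M_3 = 0.
Solving: M_0 = 0, M_1 = -88/5, M_2 = 82/5, M_3 = 0.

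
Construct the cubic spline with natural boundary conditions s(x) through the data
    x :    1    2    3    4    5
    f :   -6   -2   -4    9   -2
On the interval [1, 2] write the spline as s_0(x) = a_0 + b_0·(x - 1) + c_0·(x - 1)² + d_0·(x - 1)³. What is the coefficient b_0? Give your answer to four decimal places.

With M_i denoting the second derivative at x_i, h_i = 1, 1, 1, 1, and Δ_i = (y_(i+1) − y_i)/h_i = 4, -2, 13, -11:
  1·M_0 + 4·M_1 + 1·M_2 = 6(Δ_1 - Δ_0) = -36
  1·M_1 + 4·M_2 + 1·M_3 = 6(Δ_2 - Δ_1) = 90
  1·M_2 + 4·M_3 + 1·M_4 = 6(Δ_3 - Δ_2) = -144
Natural end conditions: M_0 = M_4 = 0.
Solving the tridiagonal system: M_0 = 0, M_1 = -261/14, M_2 = 270/7, M_3 = -639/14, M_4 = 0.
On [1, 2], with s_0(x) = a_0 + b_0·(x - 1) + c_0·(x - 1)² + d_0·(x - 1)³: c_0 = M_0/2 = 0, d_0 = (M_1 - M_0)/(6h_0) = -87/28, b_0 = Δ_0 - h_0(2M_0 + M_1)/6 = 199/28.

7.1071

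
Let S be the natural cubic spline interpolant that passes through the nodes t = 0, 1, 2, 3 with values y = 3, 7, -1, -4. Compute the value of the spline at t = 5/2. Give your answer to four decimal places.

With M_i denoting the second derivative at x_i, h_i = 1, 1, 1, and Δ_i = (y_(i+1) − y_i)/h_i = 4, -8, -3:
  1·M_0 + 4·M_1 + 1·M_2 = 6(Δ_1 - Δ_0) = -72
  1·M_1 + 4·M_2 + 1·M_3 = 6(Δ_2 - Δ_1) = 30
Natural end conditions: M_0 = M_3 = 0.
Solving: M_0 = 0, M_1 = -106/5, M_2 = 64/5, M_3 = 0.
On [2, 3], S(t) = -1 - 109/15·(t - 2) + 32/5·(t - 2)² - 32/15·(t - 2)³.
With (t - 2) = 1/2: S(5/2) = -33/10.

-3.3000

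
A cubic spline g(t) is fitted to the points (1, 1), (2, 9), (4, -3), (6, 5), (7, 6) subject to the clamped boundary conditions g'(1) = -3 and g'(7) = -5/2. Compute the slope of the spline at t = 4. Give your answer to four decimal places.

-4.3182

With M_i denoting the second derivative at x_i, h_i = 1, 2, 2, 1, and Δ_i = (y_(i+1) − y_i)/h_i = 8, -6, 4, 1:
  1·M_0 + 6·M_1 + 2·M_2 = 6(Δ_1 - Δ_0) = -84
  2·M_1 + 8·M_2 + 2·M_3 = 6(Δ_2 - Δ_1) = 60
  2·M_2 + 6·M_3 + 1·M_4 = 6(Δ_3 - Δ_2) = -18
Clamped end conditions give two more equations: 2h_0·M_0 + h_0·M_1 = 6(Δ_0 - g'(1)) = 66 and h_3·M_3 + 2h_3·M_4 = 6(g'(7) - Δ_3) = -21.
Hence M_0 = 3073/66, M_1 = -895/33, M_2 = 193/12, M_3 = -238/33, M_4 = -455/66.
On [4, 6], g'(t) = b_2 + 2c_2·(t - 4) + 3d_2·(t - 4)² with b_2 = Δ_2 - h_2(2M_2 + M_3)/6 = -95/22, c_2 = M_2/2 = 193/24, d_2 = (M_3 - M_2)/(6h_2) = -1025/528. So g'(4) = -95/22.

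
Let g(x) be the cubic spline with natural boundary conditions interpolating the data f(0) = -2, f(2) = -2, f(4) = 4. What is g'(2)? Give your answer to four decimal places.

1.5000

Let σ_i = g''(x_i). Step sizes h_i = 2, 2; slopes of the chords Δ_i = (y_(i+1) - y_i)/h_i = 0, 3.
  2·σ_0 + 8·σ_1 + 2·σ_2 = 6(Δ_1 - Δ_0) = 18
Natural end conditions: σ_0 = σ_2 = 0.
Forward elimination and back-substitution give σ_0 = 0, σ_1 = 9/4, σ_2 = 0.
On [2, 4], g'(x) = b_1 + 2c_1·(x - 2) + 3d_1·(x - 2)² with b_1 = Δ_1 - h_1(2σ_1 + σ_2)/6 = 3/2, c_1 = σ_1/2 = 9/8, d_1 = (σ_2 - σ_1)/(6h_1) = -3/16. So g'(2) = 3/2.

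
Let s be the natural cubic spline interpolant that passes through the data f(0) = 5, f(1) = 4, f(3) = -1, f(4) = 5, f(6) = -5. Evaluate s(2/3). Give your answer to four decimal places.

Let M_i = s''(x_i). Step sizes h_i = 1, 2, 1, 2; slopes of the chords Δ_i = (y_(i+1) - y_i)/h_i = -1, -5/2, 6, -5.
  1·M_0 + 6·M_1 + 2·M_2 = 6(Δ_1 - Δ_0) = -9
  2·M_1 + 6·M_2 + 1·M_3 = 6(Δ_2 - Δ_1) = 51
  1·M_2 + 6·M_3 + 2·M_4 = 6(Δ_3 - Δ_2) = -66
Natural end conditions: M_0 = M_4 = 0.
Hence M_0 = 0, M_1 = -353/62, M_2 = 390/31, M_3 = -406/31, M_4 = 0.
On [0, 1], s(x) = 5 - 19/372·x + 0·x² - 353/372·x³.
With x = 2/3: s(2/3) = 23527/5022.

4.6848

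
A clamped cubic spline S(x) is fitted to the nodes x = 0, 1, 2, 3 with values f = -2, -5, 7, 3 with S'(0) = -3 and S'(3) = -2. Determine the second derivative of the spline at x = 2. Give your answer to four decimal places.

Let M_i = S''(x_i). Step sizes h_i = 1, 1, 1; slopes of the chords Δ_i = (y_(i+1) - y_i)/h_i = -3, 12, -4.
  1·M_0 + 4·M_1 + 1·M_2 = 6(Δ_1 - Δ_0) = 90
  1·M_1 + 4·M_2 + 1·M_3 = 6(Δ_2 - Δ_1) = -96
Clamped end conditions give two more equations: 2h_0·M_0 + h_0·M_1 = 6(Δ_0 - S'(0)) = 0 and h_2·M_2 + 2h_2·M_3 = 6(S'(3) - Δ_2) = 12.
Solving the tridiagonal system: M_0 = -278/15, M_1 = 556/15, M_2 = -596/15, M_3 = 388/15.

-39.7333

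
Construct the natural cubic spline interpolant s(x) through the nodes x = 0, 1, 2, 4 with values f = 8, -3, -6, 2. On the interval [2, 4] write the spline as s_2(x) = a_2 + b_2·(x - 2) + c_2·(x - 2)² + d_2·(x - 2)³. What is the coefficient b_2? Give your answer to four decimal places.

With σ_i denoting the second derivative at x_i, h_i = 1, 1, 2, and Δ_i = (y_(i+1) − y_i)/h_i = -11, -3, 4:
  1·σ_0 + 4·σ_1 + 1·σ_2 = 6(Δ_1 - Δ_0) = 48
  1·σ_1 + 6·σ_2 + 2·σ_3 = 6(Δ_2 - Δ_1) = 42
Natural end conditions: σ_0 = σ_3 = 0.
Forward elimination and back-substitution give σ_0 = 0, σ_1 = 246/23, σ_2 = 120/23, σ_3 = 0.
On [2, 4], with s_2(x) = a_2 + b_2·(x - 2) + c_2·(x - 2)² + d_2·(x - 2)³: c_2 = σ_2/2 = 60/23, d_2 = (σ_3 - σ_2)/(6h_2) = -10/23, b_2 = Δ_2 - h_2(2σ_2 + σ_3)/6 = 12/23.

0.5217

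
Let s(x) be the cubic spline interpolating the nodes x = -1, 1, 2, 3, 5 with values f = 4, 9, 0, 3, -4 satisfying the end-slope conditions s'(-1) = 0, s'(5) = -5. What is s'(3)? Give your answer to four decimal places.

Write m_i for s''(x_i). With h_i = 2, 1, 1, 2 and divided differences Δ_i = 5/2, -9, 3, -7/2, the continuity of s' gives the tridiagonal system
  2·m_0 + 6·m_1 + 1·m_2 = 6(Δ_1 - Δ_0) = -69
  1·m_1 + 4·m_2 + 1·m_3 = 6(Δ_2 - Δ_1) = 72
  1·m_2 + 6·m_3 + 2·m_4 = 6(Δ_3 - Δ_2) = -39
Clamped end conditions give two more equations: 2h_0·m_0 + h_0·m_1 = 6(Δ_0 - s'(-1)) = 15 and h_3·m_3 + 2h_3·m_4 = 6(s'(5) - Δ_3) = -9.
Hence m_0 = 841/60, m_1 = -308/15, m_2 = 157/6, m_3 = -182/15, m_4 = 229/60.
On [3, 5], s'(x) = b_3 + 2c_3·(x - 3) + 3d_3·(x - 3)² with b_3 = Δ_3 - h_3(2m_3 + m_4)/6 = 199/60, c_3 = m_3/2 = -91/15, d_3 = (m_4 - m_3)/(6h_3) = 319/240. So s'(3) = 199/60.

3.3167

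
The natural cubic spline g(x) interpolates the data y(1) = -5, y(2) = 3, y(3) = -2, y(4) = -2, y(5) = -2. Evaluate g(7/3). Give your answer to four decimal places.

2.0569

With m_i denoting the second derivative at x_i, h_i = 1, 1, 1, 1, and Δ_i = (y_(i+1) − y_i)/h_i = 8, -5, 0, 0:
  1·m_0 + 4·m_1 + 1·m_2 = 6(Δ_1 - Δ_0) = -78
  1·m_1 + 4·m_2 + 1·m_3 = 6(Δ_2 - Δ_1) = 30
  1·m_2 + 4·m_3 + 1·m_4 = 6(Δ_3 - Δ_2) = 0
Natural end conditions: m_0 = m_4 = 0.
Solving: m_0 = 0, m_1 = -645/28, m_2 = 99/7, m_3 = -99/28, m_4 = 0.
On [2, 3], g(x) = 3 + 9/28·(x - 2) - 645/56·(x - 2)² + 347/56·(x - 2)³.
With (x - 2) = 1/3: g(7/3) = 1555/756.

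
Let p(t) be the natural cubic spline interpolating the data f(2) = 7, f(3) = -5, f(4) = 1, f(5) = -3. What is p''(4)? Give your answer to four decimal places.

Put σ_i = p'' at the i-th knot. Here h = (1, 1, 1) and Δ = (-12, 6, -4), so the interior equations h_(i-1)·σ_(i-1) + 2(h_(i-1)+h_i)·σ_i + h_i·σ_(i+1) = 6(Δ_i − Δ_(i-1)) read
  1·σ_0 + 4·σ_1 + 1·σ_2 = 6(Δ_1 - Δ_0) = 108
  1·σ_1 + 4·σ_2 + 1·σ_3 = 6(Δ_2 - Δ_1) = -60
Natural end conditions: σ_0 = σ_3 = 0.
Solving: σ_0 = 0, σ_1 = 164/5, σ_2 = -116/5, σ_3 = 0.

-23.2000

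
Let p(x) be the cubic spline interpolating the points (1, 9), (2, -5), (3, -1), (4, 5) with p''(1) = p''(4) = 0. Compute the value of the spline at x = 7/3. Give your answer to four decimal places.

-5.1975

Write m_i for p''(x_i). With h_i = 1, 1, 1 and divided differences Δ_i = -14, 4, 6, the continuity of p' gives the tridiagonal system
  1·m_0 + 4·m_1 + 1·m_2 = 6(Δ_1 - Δ_0) = 108
  1·m_1 + 4·m_2 + 1·m_3 = 6(Δ_2 - Δ_1) = 12
Natural end conditions: m_0 = m_3 = 0.
Forward elimination and back-substitution give m_0 = 0, m_1 = 28, m_2 = -4, m_3 = 0.
On [2, 3], p(x) = -5 - 14/3·(x - 2) + 14·(x - 2)² - 16/3·(x - 2)³.
With (x - 2) = 1/3: p(7/3) = -421/81.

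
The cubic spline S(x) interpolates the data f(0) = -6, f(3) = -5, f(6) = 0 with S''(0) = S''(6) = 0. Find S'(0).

Write m_i for S''(x_i). With h_i = 3, 3 and divided differences Δ_i = 1/3, 5/3, the continuity of S' gives the tridiagonal system
  3·m_0 + 12·m_1 + 3·m_2 = 6(Δ_1 - Δ_0) = 8
Natural end conditions: m_0 = m_2 = 0.
Forward elimination and back-substitution give m_0 = 0, m_1 = 2/3, m_2 = 0.
On [0, 3], S'(x) = b_0 + 2c_0·x + 3d_0·x² with b_0 = Δ_0 - h_0(2m_0 + m_1)/6 = 0, c_0 = m_0/2 = 0, d_0 = (m_1 - m_0)/(6h_0) = 1/27. So S'(0) = 0.

0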